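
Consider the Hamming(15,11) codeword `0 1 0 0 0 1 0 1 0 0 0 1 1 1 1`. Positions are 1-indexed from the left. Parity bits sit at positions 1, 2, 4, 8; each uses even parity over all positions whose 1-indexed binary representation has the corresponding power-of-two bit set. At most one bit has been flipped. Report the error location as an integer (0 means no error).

s1: b1⊕b3⊕b5⊕b7⊕b9⊕b11⊕b13⊕b15 = 0⊕0⊕0⊕0⊕0⊕0⊕1⊕1 = 0
s2: b2⊕b3⊕b6⊕b7⊕b10⊕b11⊕b14⊕b15 = 1⊕0⊕1⊕0⊕0⊕0⊕1⊕1 = 0
s4: b4⊕b5⊕b6⊕b7⊕b12⊕b13⊕b14⊕b15 = 0⊕0⊕1⊕0⊕1⊕1⊕1⊕1 = 1
s8: b8⊕b9⊕b10⊕b11⊕b12⊕b13⊕b14⊕b15 = 1⊕0⊕0⊕0⊕1⊕1⊕1⊕1 = 1
Syndrome (s8...s1) = 1100 → position 12.

12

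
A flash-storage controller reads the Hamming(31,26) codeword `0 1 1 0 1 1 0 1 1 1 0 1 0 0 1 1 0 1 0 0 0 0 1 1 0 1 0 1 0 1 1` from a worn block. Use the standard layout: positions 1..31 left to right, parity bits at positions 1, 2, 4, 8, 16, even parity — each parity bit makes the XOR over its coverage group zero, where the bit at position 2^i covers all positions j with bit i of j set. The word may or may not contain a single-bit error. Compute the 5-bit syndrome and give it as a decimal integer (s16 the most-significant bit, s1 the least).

0

s1: b1⊕b3⊕b5⊕b7⊕b9⊕b11⊕b13⊕b15⊕b17⊕b19⊕b21⊕b23⊕b25⊕b27⊕b29⊕b31 = 0⊕1⊕1⊕0⊕1⊕0⊕0⊕1⊕0⊕0⊕0⊕1⊕0⊕0⊕0⊕1 = 0
s2: b2⊕b3⊕b6⊕b7⊕b10⊕b11⊕b14⊕b15⊕b18⊕b19⊕b22⊕b23⊕b26⊕b27⊕b30⊕b31 = 1⊕1⊕1⊕0⊕1⊕0⊕0⊕1⊕1⊕0⊕0⊕1⊕1⊕0⊕1⊕1 = 0
s4: b4⊕b5⊕b6⊕b7⊕b12⊕b13⊕b14⊕b15⊕b20⊕b21⊕b22⊕b23⊕b28⊕b29⊕b30⊕b31 = 0⊕1⊕1⊕0⊕1⊕0⊕0⊕1⊕0⊕0⊕0⊕1⊕1⊕0⊕1⊕1 = 0
s8: b8⊕b9⊕b10⊕b11⊕b12⊕b13⊕b14⊕b15⊕b24⊕b25⊕b26⊕b27⊕b28⊕b29⊕b30⊕b31 = 1⊕1⊕1⊕0⊕1⊕0⊕0⊕1⊕1⊕0⊕1⊕0⊕1⊕0⊕1⊕1 = 0
s16: b16⊕b17⊕b18⊕b19⊕b20⊕b21⊕b22⊕b23⊕b24⊕b25⊕b26⊕b27⊕b28⊕b29⊕b30⊕b31 = 1⊕0⊕1⊕0⊕0⊕0⊕0⊕1⊕1⊕0⊕1⊕0⊕1⊕0⊕1⊕1 = 0
Syndrome (s16...s1) = 00000 → position 0 (no error).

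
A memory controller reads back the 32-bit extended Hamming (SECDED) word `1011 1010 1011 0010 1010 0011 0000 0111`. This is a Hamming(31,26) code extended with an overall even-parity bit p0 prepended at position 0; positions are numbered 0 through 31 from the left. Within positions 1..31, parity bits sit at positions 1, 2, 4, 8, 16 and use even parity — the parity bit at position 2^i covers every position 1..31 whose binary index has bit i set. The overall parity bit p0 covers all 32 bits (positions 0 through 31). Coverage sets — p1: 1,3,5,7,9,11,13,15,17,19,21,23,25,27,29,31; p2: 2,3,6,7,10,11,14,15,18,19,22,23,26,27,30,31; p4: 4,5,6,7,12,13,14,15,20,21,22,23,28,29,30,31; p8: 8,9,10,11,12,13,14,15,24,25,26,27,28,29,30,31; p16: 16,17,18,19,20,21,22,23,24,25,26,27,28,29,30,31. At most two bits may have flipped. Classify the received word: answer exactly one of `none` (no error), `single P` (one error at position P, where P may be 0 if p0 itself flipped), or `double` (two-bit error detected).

double

s1: b1⊕b3⊕b5⊕b7⊕b9⊕b11⊕b13⊕b15⊕b17⊕b19⊕b21⊕b23⊕b25⊕b27⊕b29⊕b31 = 0⊕1⊕0⊕0⊕0⊕1⊕0⊕0⊕0⊕0⊕0⊕1⊕0⊕0⊕1⊕1 = 1
s2: b2⊕b3⊕b6⊕b7⊕b10⊕b11⊕b14⊕b15⊕b18⊕b19⊕b22⊕b23⊕b26⊕b27⊕b30⊕b31 = 1⊕1⊕1⊕0⊕1⊕1⊕1⊕0⊕1⊕0⊕1⊕1⊕0⊕0⊕1⊕1 = 1
s4: b4⊕b5⊕b6⊕b7⊕b12⊕b13⊕b14⊕b15⊕b20⊕b21⊕b22⊕b23⊕b28⊕b29⊕b30⊕b31 = 1⊕0⊕1⊕0⊕0⊕0⊕1⊕0⊕0⊕0⊕1⊕1⊕0⊕1⊕1⊕1 = 0
s8: b8⊕b9⊕b10⊕b11⊕b12⊕b13⊕b14⊕b15⊕b24⊕b25⊕b26⊕b27⊕b28⊕b29⊕b30⊕b31 = 1⊕0⊕1⊕1⊕0⊕0⊕1⊕0⊕0⊕0⊕0⊕0⊕0⊕1⊕1⊕1 = 1
s16: b16⊕b17⊕b18⊕b19⊕b20⊕b21⊕b22⊕b23⊕b24⊕b25⊕b26⊕b27⊕b28⊕b29⊕b30⊕b31 = 1⊕0⊕1⊕0⊕0⊕0⊕1⊕1⊕0⊕0⊕0⊕0⊕0⊕1⊕1⊕1 = 1
Syndrome (s16...s1) = 11011 → position 27.
Overall parity (XOR of all 32 bits, including p0): 1⊕0⊕1⊕1⊕1⊕0⊕1⊕0⊕1⊕0⊕1⊕1⊕0⊕0⊕1⊕0⊕1⊕0⊕1⊕0⊕0⊕0⊕1⊕1⊕0⊕0⊕0⊕0⊕0⊕1⊕1⊕1 = 0
Overall=0, syndrome position=27 → double-bit error detected (uncorrectable).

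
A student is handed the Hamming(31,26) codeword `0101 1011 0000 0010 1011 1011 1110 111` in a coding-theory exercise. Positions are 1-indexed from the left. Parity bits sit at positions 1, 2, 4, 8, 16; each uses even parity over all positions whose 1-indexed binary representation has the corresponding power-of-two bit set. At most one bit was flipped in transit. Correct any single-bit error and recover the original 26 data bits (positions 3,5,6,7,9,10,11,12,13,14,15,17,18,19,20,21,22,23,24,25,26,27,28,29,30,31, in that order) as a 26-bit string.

s1: b1⊕b3⊕b5⊕b7⊕b9⊕b11⊕b13⊕b15⊕b17⊕b19⊕b21⊕b23⊕b25⊕b27⊕b29⊕b31 = 0⊕0⊕1⊕1⊕0⊕0⊕0⊕1⊕1⊕1⊕1⊕1⊕1⊕1⊕1⊕1 = 1
s2: b2⊕b3⊕b6⊕b7⊕b10⊕b11⊕b14⊕b15⊕b18⊕b19⊕b22⊕b23⊕b26⊕b27⊕b30⊕b31 = 1⊕0⊕0⊕1⊕0⊕0⊕0⊕1⊕0⊕1⊕0⊕1⊕1⊕1⊕1⊕1 = 1
s4: b4⊕b5⊕b6⊕b7⊕b12⊕b13⊕b14⊕b15⊕b20⊕b21⊕b22⊕b23⊕b28⊕b29⊕b30⊕b31 = 1⊕1⊕0⊕1⊕0⊕0⊕0⊕1⊕1⊕1⊕0⊕1⊕0⊕1⊕1⊕1 = 0
s8: b8⊕b9⊕b10⊕b11⊕b12⊕b13⊕b14⊕b15⊕b24⊕b25⊕b26⊕b27⊕b28⊕b29⊕b30⊕b31 = 1⊕0⊕0⊕0⊕0⊕0⊕0⊕1⊕1⊕1⊕1⊕1⊕0⊕1⊕1⊕1 = 1
s16: b16⊕b17⊕b18⊕b19⊕b20⊕b21⊕b22⊕b23⊕b24⊕b25⊕b26⊕b27⊕b28⊕b29⊕b30⊕b31 = 0⊕1⊕0⊕1⊕1⊕1⊕0⊕1⊕1⊕1⊕1⊕1⊕0⊕1⊕1⊕1 = 0
Syndrome (s16...s1) = 01011 → position 11.
Flip bit 11: corrected codeword = 0101101100100010101110111110111
Data bits at positions 3,5,6,7,9,10,11,12,13,14,15,17,18,19,20,21,22,23,24,25,26,27,28,29,30,31: 01010010001101110111110111

01010010001101110111110111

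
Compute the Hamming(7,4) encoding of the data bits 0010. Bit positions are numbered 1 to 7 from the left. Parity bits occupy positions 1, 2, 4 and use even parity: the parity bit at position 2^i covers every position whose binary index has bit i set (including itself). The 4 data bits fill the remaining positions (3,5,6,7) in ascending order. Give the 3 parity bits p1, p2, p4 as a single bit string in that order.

Place data bits at non-power-of-two positions: b3=0, b5=0, b6=1, b7=0.
p1 = XOR of data positions {3,5,7} = 0⊕0⊕0 = 0
p2 = XOR of data positions {3,6,7} = 0⊕1⊕0 = 1
p4 = XOR of data positions {5,6,7} = 0⊕1⊕0 = 1
Parity bits p1,p2,p4 = 011

011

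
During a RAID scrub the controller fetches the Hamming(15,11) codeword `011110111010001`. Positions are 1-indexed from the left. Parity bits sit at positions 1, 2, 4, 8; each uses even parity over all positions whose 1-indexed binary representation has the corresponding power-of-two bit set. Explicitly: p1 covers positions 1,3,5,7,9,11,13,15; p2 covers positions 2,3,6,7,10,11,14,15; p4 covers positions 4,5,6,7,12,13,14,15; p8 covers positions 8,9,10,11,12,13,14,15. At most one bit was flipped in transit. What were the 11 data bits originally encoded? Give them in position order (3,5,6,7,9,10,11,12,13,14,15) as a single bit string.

s1: b1⊕b3⊕b5⊕b7⊕b9⊕b11⊕b13⊕b15 = 0⊕1⊕1⊕1⊕1⊕1⊕0⊕1 = 0
s2: b2⊕b3⊕b6⊕b7⊕b10⊕b11⊕b14⊕b15 = 1⊕1⊕0⊕1⊕0⊕1⊕0⊕1 = 1
s4: b4⊕b5⊕b6⊕b7⊕b12⊕b13⊕b14⊕b15 = 1⊕1⊕0⊕1⊕0⊕0⊕0⊕1 = 0
s8: b8⊕b9⊕b10⊕b11⊕b12⊕b13⊕b14⊕b15 = 1⊕1⊕0⊕1⊕0⊕0⊕0⊕1 = 0
Syndrome (s8...s1) = 0010 → position 2.
Flip bit 2: corrected codeword = 001110111010001
Data bits at positions 3,5,6,7,9,10,11,12,13,14,15: 11011010001

11011010001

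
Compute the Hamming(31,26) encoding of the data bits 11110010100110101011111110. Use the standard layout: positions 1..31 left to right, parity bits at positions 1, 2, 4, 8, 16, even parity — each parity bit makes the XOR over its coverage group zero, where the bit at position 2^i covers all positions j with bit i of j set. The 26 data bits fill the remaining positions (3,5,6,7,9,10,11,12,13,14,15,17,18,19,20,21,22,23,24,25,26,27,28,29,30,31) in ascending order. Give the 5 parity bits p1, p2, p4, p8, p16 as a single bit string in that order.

Place data bits at non-power-of-two positions: b3=1, b5=1, b6=1, b7=1, b9=0, b10=0, b11=1, b12=0, b13=1, b14=0, b15=0, b17=1, b18=1, b19=0, b20=1, b21=0, b22=1, b23=0, b24=1, b25=1, b26=1, b27=1, b28=1, b29=1, b30=1, b31=0.
p1 = XOR of data positions {3,5,7,9,11,13,15,17,19,21,23,25,27,29,31} = 1⊕1⊕1⊕0⊕1⊕1⊕0⊕1⊕0⊕0⊕0⊕1⊕1⊕1⊕0 = 1
p2 = XOR of data positions {3,6,7,10,11,14,15,18,19,22,23,26,27,30,31} = 1⊕1⊕1⊕0⊕1⊕0⊕0⊕1⊕0⊕1⊕0⊕1⊕1⊕1⊕0 = 1
p4 = XOR of data positions {5,6,7,12,13,14,15,20,21,22,23,28,29,30,31} = 1⊕1⊕1⊕0⊕1⊕0⊕0⊕1⊕0⊕1⊕0⊕1⊕1⊕1⊕0 = 1
p8 = XOR of data positions {9,10,11,12,13,14,15,24,25,26,27,28,29,30,31} = 0⊕0⊕1⊕0⊕1⊕0⊕0⊕1⊕1⊕1⊕1⊕1⊕1⊕1⊕0 = 1
p16 = XOR of data positions {17,18,19,20,21,22,23,24,25,26,27,28,29,30,31} = 1⊕1⊕0⊕1⊕0⊕1⊕0⊕1⊕1⊕1⊕1⊕1⊕1⊕1⊕0 = 1
Parity bits p1,p2,p4,p8,p16 = 11111

11111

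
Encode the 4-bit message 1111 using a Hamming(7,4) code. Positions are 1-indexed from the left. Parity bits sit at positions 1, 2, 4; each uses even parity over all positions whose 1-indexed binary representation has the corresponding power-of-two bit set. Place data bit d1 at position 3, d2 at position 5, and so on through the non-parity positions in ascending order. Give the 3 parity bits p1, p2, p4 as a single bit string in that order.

Place data bits at non-power-of-two positions: b3=1, b5=1, b6=1, b7=1.
p1 = XOR of data positions {3,5,7} = 1⊕1⊕1 = 1
p2 = XOR of data positions {3,6,7} = 1⊕1⊕1 = 1
p4 = XOR of data positions {5,6,7} = 1⊕1⊕1 = 1
Parity bits p1,p2,p4 = 111

111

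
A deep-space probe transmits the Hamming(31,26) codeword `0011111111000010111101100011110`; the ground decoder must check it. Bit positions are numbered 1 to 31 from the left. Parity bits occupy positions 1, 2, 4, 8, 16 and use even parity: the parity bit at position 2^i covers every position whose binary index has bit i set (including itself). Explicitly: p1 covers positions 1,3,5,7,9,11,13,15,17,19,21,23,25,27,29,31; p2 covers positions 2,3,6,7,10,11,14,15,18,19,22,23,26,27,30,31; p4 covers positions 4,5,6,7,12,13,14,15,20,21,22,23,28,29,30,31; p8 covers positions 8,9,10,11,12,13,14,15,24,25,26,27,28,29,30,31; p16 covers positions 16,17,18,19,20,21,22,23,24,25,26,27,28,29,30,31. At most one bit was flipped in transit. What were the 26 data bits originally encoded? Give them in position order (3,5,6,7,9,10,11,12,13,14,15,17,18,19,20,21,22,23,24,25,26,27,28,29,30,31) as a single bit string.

s1: b1⊕b3⊕b5⊕b7⊕b9⊕b11⊕b13⊕b15⊕b17⊕b19⊕b21⊕b23⊕b25⊕b27⊕b29⊕b31 = 0⊕1⊕1⊕1⊕1⊕0⊕0⊕1⊕1⊕1⊕0⊕1⊕0⊕1⊕1⊕0 = 0
s2: b2⊕b3⊕b6⊕b7⊕b10⊕b11⊕b14⊕b15⊕b18⊕b19⊕b22⊕b23⊕b26⊕b27⊕b30⊕b31 = 0⊕1⊕1⊕1⊕1⊕0⊕0⊕1⊕1⊕1⊕1⊕1⊕0⊕1⊕1⊕0 = 1
s4: b4⊕b5⊕b6⊕b7⊕b12⊕b13⊕b14⊕b15⊕b20⊕b21⊕b22⊕b23⊕b28⊕b29⊕b30⊕b31 = 1⊕1⊕1⊕1⊕0⊕0⊕0⊕1⊕1⊕0⊕1⊕1⊕1⊕1⊕1⊕0 = 1
s8: b8⊕b9⊕b10⊕b11⊕b12⊕b13⊕b14⊕b15⊕b24⊕b25⊕b26⊕b27⊕b28⊕b29⊕b30⊕b31 = 1⊕1⊕1⊕0⊕0⊕0⊕0⊕1⊕0⊕0⊕0⊕1⊕1⊕1⊕1⊕0 = 0
s16: b16⊕b17⊕b18⊕b19⊕b20⊕b21⊕b22⊕b23⊕b24⊕b25⊕b26⊕b27⊕b28⊕b29⊕b30⊕b31 = 0⊕1⊕1⊕1⊕1⊕0⊕1⊕1⊕0⊕0⊕0⊕1⊕1⊕1⊕1⊕0 = 0
Syndrome (s16...s1) = 00110 → position 6.
Flip bit 6: corrected codeword = 0011101111000010111101100011110
Data bits at positions 3,5,6,7,9,10,11,12,13,14,15,17,18,19,20,21,22,23,24,25,26,27,28,29,30,31: 11011100001111101100011110

11011100001111101100011110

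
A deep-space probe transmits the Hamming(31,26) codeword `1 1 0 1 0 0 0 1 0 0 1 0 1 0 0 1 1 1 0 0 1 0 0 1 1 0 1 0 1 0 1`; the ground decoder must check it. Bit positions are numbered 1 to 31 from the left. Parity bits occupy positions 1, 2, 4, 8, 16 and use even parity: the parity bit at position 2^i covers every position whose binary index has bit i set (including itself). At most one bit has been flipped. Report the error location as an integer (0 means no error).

23

s1: b1⊕b3⊕b5⊕b7⊕b9⊕b11⊕b13⊕b15⊕b17⊕b19⊕b21⊕b23⊕b25⊕b27⊕b29⊕b31 = 1⊕0⊕0⊕0⊕0⊕1⊕1⊕0⊕1⊕0⊕1⊕0⊕1⊕1⊕1⊕1 = 1
s2: b2⊕b3⊕b6⊕b7⊕b10⊕b11⊕b14⊕b15⊕b18⊕b19⊕b22⊕b23⊕b26⊕b27⊕b30⊕b31 = 1⊕0⊕0⊕0⊕0⊕1⊕0⊕0⊕1⊕0⊕0⊕0⊕0⊕1⊕0⊕1 = 1
s4: b4⊕b5⊕b6⊕b7⊕b12⊕b13⊕b14⊕b15⊕b20⊕b21⊕b22⊕b23⊕b28⊕b29⊕b30⊕b31 = 1⊕0⊕0⊕0⊕0⊕1⊕0⊕0⊕0⊕1⊕0⊕0⊕0⊕1⊕0⊕1 = 1
s8: b8⊕b9⊕b10⊕b11⊕b12⊕b13⊕b14⊕b15⊕b24⊕b25⊕b26⊕b27⊕b28⊕b29⊕b30⊕b31 = 1⊕0⊕0⊕1⊕0⊕1⊕0⊕0⊕1⊕1⊕0⊕1⊕0⊕1⊕0⊕1 = 0
s16: b16⊕b17⊕b18⊕b19⊕b20⊕b21⊕b22⊕b23⊕b24⊕b25⊕b26⊕b27⊕b28⊕b29⊕b30⊕b31 = 1⊕1⊕1⊕0⊕0⊕1⊕0⊕0⊕1⊕1⊕0⊕1⊕0⊕1⊕0⊕1 = 1
Syndrome (s16...s1) = 10111 → position 23.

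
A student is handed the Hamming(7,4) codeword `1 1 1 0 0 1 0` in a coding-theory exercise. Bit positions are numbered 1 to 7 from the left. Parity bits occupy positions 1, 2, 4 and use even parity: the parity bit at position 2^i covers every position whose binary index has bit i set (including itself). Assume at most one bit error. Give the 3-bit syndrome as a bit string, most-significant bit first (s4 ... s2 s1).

s1: b1⊕b3⊕b5⊕b7 = 1⊕1⊕0⊕0 = 0
s2: b2⊕b3⊕b6⊕b7 = 1⊕1⊕1⊕0 = 1
s4: b4⊕b5⊕b6⊕b7 = 0⊕0⊕1⊕0 = 1
Syndrome (s4...s1) = 110 → position 6.

110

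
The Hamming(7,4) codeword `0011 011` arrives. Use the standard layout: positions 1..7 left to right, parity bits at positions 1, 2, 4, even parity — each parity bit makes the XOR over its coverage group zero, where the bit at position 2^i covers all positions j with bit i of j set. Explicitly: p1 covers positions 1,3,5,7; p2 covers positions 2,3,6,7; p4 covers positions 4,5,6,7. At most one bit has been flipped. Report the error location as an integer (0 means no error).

s1: b1⊕b3⊕b5⊕b7 = 0⊕1⊕0⊕1 = 0
s2: b2⊕b3⊕b6⊕b7 = 0⊕1⊕1⊕1 = 1
s4: b4⊕b5⊕b6⊕b7 = 1⊕0⊕1⊕1 = 1
Syndrome (s4...s1) = 110 → position 6.

6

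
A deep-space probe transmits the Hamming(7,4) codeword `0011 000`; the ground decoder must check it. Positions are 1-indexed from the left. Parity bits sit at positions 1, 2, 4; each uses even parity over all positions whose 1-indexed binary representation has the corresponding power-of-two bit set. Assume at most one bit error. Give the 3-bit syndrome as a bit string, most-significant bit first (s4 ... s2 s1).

s1: b1⊕b3⊕b5⊕b7 = 0⊕1⊕0⊕0 = 1
s2: b2⊕b3⊕b6⊕b7 = 0⊕1⊕0⊕0 = 1
s4: b4⊕b5⊕b6⊕b7 = 1⊕0⊕0⊕0 = 1
Syndrome (s4...s1) = 111 → position 7.

111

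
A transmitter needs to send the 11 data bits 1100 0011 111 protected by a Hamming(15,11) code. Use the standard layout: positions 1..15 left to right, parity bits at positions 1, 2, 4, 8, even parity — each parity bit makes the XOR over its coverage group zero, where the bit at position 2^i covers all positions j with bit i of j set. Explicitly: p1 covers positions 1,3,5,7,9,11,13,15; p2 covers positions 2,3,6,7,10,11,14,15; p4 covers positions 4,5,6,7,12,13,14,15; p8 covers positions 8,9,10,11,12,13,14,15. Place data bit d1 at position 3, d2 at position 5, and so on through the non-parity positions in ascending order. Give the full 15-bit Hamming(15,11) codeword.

Place data bits at non-power-of-two positions: b3=1, b5=1, b6=0, b7=0, b9=0, b10=0, b11=1, b12=1, b13=1, b14=1, b15=1.
p1 = XOR of data positions {3,5,7,9,11,13,15} = 1⊕1⊕0⊕0⊕1⊕1⊕1 = 1
p2 = XOR of data positions {3,6,7,10,11,14,15} = 1⊕0⊕0⊕0⊕1⊕1⊕1 = 0
p4 = XOR of data positions {5,6,7,12,13,14,15} = 1⊕0⊕0⊕1⊕1⊕1⊕1 = 1
p8 = XOR of data positions {9,10,11,12,13,14,15} = 0⊕0⊕1⊕1⊕1⊕1⊕1 = 1
Codeword b1..b15 = 101110010011111

101110010011111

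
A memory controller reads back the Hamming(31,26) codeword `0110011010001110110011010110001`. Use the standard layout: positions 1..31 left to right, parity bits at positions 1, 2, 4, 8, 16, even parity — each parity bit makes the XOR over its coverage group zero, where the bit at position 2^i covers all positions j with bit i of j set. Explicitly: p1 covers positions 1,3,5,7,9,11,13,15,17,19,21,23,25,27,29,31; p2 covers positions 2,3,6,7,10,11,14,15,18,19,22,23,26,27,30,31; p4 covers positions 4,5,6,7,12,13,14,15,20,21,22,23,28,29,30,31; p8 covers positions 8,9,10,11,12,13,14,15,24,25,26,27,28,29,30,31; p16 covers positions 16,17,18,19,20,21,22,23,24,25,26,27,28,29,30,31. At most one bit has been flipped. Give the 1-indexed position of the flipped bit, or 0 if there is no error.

s1: b1⊕b3⊕b5⊕b7⊕b9⊕b11⊕b13⊕b15⊕b17⊕b19⊕b21⊕b23⊕b25⊕b27⊕b29⊕b31 = 0⊕1⊕0⊕1⊕1⊕0⊕1⊕1⊕1⊕0⊕1⊕0⊕0⊕1⊕0⊕1 = 1
s2: b2⊕b3⊕b6⊕b7⊕b10⊕b11⊕b14⊕b15⊕b18⊕b19⊕b22⊕b23⊕b26⊕b27⊕b30⊕b31 = 1⊕1⊕1⊕1⊕0⊕0⊕1⊕1⊕1⊕0⊕1⊕0⊕1⊕1⊕0⊕1 = 1
s4: b4⊕b5⊕b6⊕b7⊕b12⊕b13⊕b14⊕b15⊕b20⊕b21⊕b22⊕b23⊕b28⊕b29⊕b30⊕b31 = 0⊕0⊕1⊕1⊕0⊕1⊕1⊕1⊕0⊕1⊕1⊕0⊕0⊕0⊕0⊕1 = 0
s8: b8⊕b9⊕b10⊕b11⊕b12⊕b13⊕b14⊕b15⊕b24⊕b25⊕b26⊕b27⊕b28⊕b29⊕b30⊕b31 = 0⊕1⊕0⊕0⊕0⊕1⊕1⊕1⊕1⊕0⊕1⊕1⊕0⊕0⊕0⊕1 = 0
s16: b16⊕b17⊕b18⊕b19⊕b20⊕b21⊕b22⊕b23⊕b24⊕b25⊕b26⊕b27⊕b28⊕b29⊕b30⊕b31 = 0⊕1⊕1⊕0⊕0⊕1⊕1⊕0⊕1⊕0⊕1⊕1⊕0⊕0⊕0⊕1 = 0
Syndrome (s16...s1) = 00011 → position 3.

3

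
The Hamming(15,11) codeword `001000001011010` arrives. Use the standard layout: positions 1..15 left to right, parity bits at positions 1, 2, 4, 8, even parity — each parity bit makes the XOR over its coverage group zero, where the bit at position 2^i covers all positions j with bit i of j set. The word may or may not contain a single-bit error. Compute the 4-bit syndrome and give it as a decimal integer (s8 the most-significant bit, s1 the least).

3

s1: b1⊕b3⊕b5⊕b7⊕b9⊕b11⊕b13⊕b15 = 0⊕1⊕0⊕0⊕1⊕1⊕0⊕0 = 1
s2: b2⊕b3⊕b6⊕b7⊕b10⊕b11⊕b14⊕b15 = 0⊕1⊕0⊕0⊕0⊕1⊕1⊕0 = 1
s4: b4⊕b5⊕b6⊕b7⊕b12⊕b13⊕b14⊕b15 = 0⊕0⊕0⊕0⊕1⊕0⊕1⊕0 = 0
s8: b8⊕b9⊕b10⊕b11⊕b12⊕b13⊕b14⊕b15 = 0⊕1⊕0⊕1⊕1⊕0⊕1⊕0 = 0
Syndrome (s8...s1) = 0011 → position 3.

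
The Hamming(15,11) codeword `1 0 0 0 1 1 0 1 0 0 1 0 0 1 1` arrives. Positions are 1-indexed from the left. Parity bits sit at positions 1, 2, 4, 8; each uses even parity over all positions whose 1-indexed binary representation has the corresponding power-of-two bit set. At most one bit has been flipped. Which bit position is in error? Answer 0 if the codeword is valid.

s1: b1⊕b3⊕b5⊕b7⊕b9⊕b11⊕b13⊕b15 = 1⊕0⊕1⊕0⊕0⊕1⊕0⊕1 = 0
s2: b2⊕b3⊕b6⊕b7⊕b10⊕b11⊕b14⊕b15 = 0⊕0⊕1⊕0⊕0⊕1⊕1⊕1 = 0
s4: b4⊕b5⊕b6⊕b7⊕b12⊕b13⊕b14⊕b15 = 0⊕1⊕1⊕0⊕0⊕0⊕1⊕1 = 0
s8: b8⊕b9⊕b10⊕b11⊕b12⊕b13⊕b14⊕b15 = 1⊕0⊕0⊕1⊕0⊕0⊕1⊕1 = 0
Syndrome (s8...s1) = 0000 → position 0 (no error).

0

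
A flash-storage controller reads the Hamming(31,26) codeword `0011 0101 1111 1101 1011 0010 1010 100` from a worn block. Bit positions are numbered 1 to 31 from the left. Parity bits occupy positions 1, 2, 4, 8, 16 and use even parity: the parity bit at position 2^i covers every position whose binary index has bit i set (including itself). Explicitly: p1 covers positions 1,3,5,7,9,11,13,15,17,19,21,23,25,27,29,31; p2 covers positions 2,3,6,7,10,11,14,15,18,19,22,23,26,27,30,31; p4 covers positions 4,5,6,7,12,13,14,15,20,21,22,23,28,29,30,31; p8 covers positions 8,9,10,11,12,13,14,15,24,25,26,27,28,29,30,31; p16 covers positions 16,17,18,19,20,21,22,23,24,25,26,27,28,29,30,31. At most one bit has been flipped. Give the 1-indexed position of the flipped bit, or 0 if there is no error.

0

s1: b1⊕b3⊕b5⊕b7⊕b9⊕b11⊕b13⊕b15⊕b17⊕b19⊕b21⊕b23⊕b25⊕b27⊕b29⊕b31 = 0⊕1⊕0⊕0⊕1⊕1⊕1⊕0⊕1⊕1⊕0⊕1⊕1⊕1⊕1⊕0 = 0
s2: b2⊕b3⊕b6⊕b7⊕b10⊕b11⊕b14⊕b15⊕b18⊕b19⊕b22⊕b23⊕b26⊕b27⊕b30⊕b31 = 0⊕1⊕1⊕0⊕1⊕1⊕1⊕0⊕0⊕1⊕0⊕1⊕0⊕1⊕0⊕0 = 0
s4: b4⊕b5⊕b6⊕b7⊕b12⊕b13⊕b14⊕b15⊕b20⊕b21⊕b22⊕b23⊕b28⊕b29⊕b30⊕b31 = 1⊕0⊕1⊕0⊕1⊕1⊕1⊕0⊕1⊕0⊕0⊕1⊕0⊕1⊕0⊕0 = 0
s8: b8⊕b9⊕b10⊕b11⊕b12⊕b13⊕b14⊕b15⊕b24⊕b25⊕b26⊕b27⊕b28⊕b29⊕b30⊕b31 = 1⊕1⊕1⊕1⊕1⊕1⊕1⊕0⊕0⊕1⊕0⊕1⊕0⊕1⊕0⊕0 = 0
s16: b16⊕b17⊕b18⊕b19⊕b20⊕b21⊕b22⊕b23⊕b24⊕b25⊕b26⊕b27⊕b28⊕b29⊕b30⊕b31 = 1⊕1⊕0⊕1⊕1⊕0⊕0⊕1⊕0⊕1⊕0⊕1⊕0⊕1⊕0⊕0 = 0
Syndrome (s16...s1) = 00000 → position 0 (no error).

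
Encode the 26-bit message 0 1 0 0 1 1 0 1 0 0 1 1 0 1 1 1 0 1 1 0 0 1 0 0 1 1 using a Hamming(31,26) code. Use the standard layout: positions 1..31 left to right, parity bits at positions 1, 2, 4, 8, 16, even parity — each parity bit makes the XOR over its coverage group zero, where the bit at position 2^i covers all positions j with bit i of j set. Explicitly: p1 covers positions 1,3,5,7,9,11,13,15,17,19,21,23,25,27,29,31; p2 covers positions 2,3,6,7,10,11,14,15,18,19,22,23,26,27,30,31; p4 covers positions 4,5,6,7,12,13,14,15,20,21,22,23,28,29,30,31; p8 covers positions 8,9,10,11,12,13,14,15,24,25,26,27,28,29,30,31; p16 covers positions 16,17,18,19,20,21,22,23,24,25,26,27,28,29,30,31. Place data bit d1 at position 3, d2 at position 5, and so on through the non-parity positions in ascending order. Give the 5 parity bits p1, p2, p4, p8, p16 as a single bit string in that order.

11001

Place data bits at non-power-of-two positions: b3=0, b5=1, b6=0, b7=0, b9=1, b10=1, b11=0, b12=1, b13=0, b14=0, b15=1, b17=1, b18=0, b19=1, b20=1, b21=1, b22=0, b23=1, b24=1, b25=0, b26=0, b27=1, b28=0, b29=0, b30=1, b31=1.
p1 = XOR of data positions {3,5,7,9,11,13,15,17,19,21,23,25,27,29,31} = 0⊕1⊕0⊕1⊕0⊕0⊕1⊕1⊕1⊕1⊕1⊕0⊕1⊕0⊕1 = 1
p2 = XOR of data positions {3,6,7,10,11,14,15,18,19,22,23,26,27,30,31} = 0⊕0⊕0⊕1⊕0⊕0⊕1⊕0⊕1⊕0⊕1⊕0⊕1⊕1⊕1 = 1
p4 = XOR of data positions {5,6,7,12,13,14,15,20,21,22,23,28,29,30,31} = 1⊕0⊕0⊕1⊕0⊕0⊕1⊕1⊕1⊕0⊕1⊕0⊕0⊕1⊕1 = 0
p8 = XOR of data positions {9,10,11,12,13,14,15,24,25,26,27,28,29,30,31} = 1⊕1⊕0⊕1⊕0⊕0⊕1⊕1⊕0⊕0⊕1⊕0⊕0⊕1⊕1 = 0
p16 = XOR of data positions {17,18,19,20,21,22,23,24,25,26,27,28,29,30,31} = 1⊕0⊕1⊕1⊕1⊕0⊕1⊕1⊕0⊕0⊕1⊕0⊕0⊕1⊕1 = 1
Parity bits p1,p2,p4,p8,p16 = 11001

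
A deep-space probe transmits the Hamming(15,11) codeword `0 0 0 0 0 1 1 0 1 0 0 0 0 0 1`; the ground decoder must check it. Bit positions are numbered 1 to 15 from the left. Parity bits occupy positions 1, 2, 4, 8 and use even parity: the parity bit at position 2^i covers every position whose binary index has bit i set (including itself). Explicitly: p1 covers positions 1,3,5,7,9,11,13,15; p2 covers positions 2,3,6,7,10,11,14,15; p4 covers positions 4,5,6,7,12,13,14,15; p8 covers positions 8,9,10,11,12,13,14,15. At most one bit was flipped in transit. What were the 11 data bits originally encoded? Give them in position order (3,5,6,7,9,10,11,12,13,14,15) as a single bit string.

s1: b1⊕b3⊕b5⊕b7⊕b9⊕b11⊕b13⊕b15 = 0⊕0⊕0⊕1⊕1⊕0⊕0⊕1 = 1
s2: b2⊕b3⊕b6⊕b7⊕b10⊕b11⊕b14⊕b15 = 0⊕0⊕1⊕1⊕0⊕0⊕0⊕1 = 1
s4: b4⊕b5⊕b6⊕b7⊕b12⊕b13⊕b14⊕b15 = 0⊕0⊕1⊕1⊕0⊕0⊕0⊕1 = 1
s8: b8⊕b9⊕b10⊕b11⊕b12⊕b13⊕b14⊕b15 = 0⊕1⊕0⊕0⊕0⊕0⊕0⊕1 = 0
Syndrome (s8...s1) = 0111 → position 7.
Flip bit 7: corrected codeword = 000001001000001
Data bits at positions 3,5,6,7,9,10,11,12,13,14,15: 00101000001

00101000001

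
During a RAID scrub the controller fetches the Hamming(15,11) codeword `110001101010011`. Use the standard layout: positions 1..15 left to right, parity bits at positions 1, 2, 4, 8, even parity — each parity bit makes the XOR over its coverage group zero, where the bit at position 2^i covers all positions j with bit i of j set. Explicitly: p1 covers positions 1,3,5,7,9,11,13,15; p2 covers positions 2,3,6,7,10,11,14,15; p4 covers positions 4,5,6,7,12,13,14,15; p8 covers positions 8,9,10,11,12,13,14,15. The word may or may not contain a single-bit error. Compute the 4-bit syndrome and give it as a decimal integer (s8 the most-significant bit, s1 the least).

s1: b1⊕b3⊕b5⊕b7⊕b9⊕b11⊕b13⊕b15 = 1⊕0⊕0⊕1⊕1⊕1⊕0⊕1 = 1
s2: b2⊕b3⊕b6⊕b7⊕b10⊕b11⊕b14⊕b15 = 1⊕0⊕1⊕1⊕0⊕1⊕1⊕1 = 0
s4: b4⊕b5⊕b6⊕b7⊕b12⊕b13⊕b14⊕b15 = 0⊕0⊕1⊕1⊕0⊕0⊕1⊕1 = 0
s8: b8⊕b9⊕b10⊕b11⊕b12⊕b13⊕b14⊕b15 = 0⊕1⊕0⊕1⊕0⊕0⊕1⊕1 = 0
Syndrome (s8...s1) = 0001 → position 1.

1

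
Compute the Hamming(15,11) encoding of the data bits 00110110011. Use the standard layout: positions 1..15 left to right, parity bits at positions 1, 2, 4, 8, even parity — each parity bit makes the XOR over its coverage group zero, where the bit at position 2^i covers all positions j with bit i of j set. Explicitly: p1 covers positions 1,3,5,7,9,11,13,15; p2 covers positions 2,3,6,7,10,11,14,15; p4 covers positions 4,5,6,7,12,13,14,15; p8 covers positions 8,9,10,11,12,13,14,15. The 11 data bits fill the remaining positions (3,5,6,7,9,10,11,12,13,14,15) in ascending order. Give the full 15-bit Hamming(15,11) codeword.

Place data bits at non-power-of-two positions: b3=0, b5=0, b6=1, b7=1, b9=0, b10=1, b11=1, b12=0, b13=0, b14=1, b15=1.
p1 = XOR of data positions {3,5,7,9,11,13,15} = 0⊕0⊕1⊕0⊕1⊕0⊕1 = 1
p2 = XOR of data positions {3,6,7,10,11,14,15} = 0⊕1⊕1⊕1⊕1⊕1⊕1 = 0
p4 = XOR of data positions {5,6,7,12,13,14,15} = 0⊕1⊕1⊕0⊕0⊕1⊕1 = 0
p8 = XOR of data positions {9,10,11,12,13,14,15} = 0⊕1⊕1⊕0⊕0⊕1⊕1 = 0
Codeword b1..b15 = 100001100110011

100001100110011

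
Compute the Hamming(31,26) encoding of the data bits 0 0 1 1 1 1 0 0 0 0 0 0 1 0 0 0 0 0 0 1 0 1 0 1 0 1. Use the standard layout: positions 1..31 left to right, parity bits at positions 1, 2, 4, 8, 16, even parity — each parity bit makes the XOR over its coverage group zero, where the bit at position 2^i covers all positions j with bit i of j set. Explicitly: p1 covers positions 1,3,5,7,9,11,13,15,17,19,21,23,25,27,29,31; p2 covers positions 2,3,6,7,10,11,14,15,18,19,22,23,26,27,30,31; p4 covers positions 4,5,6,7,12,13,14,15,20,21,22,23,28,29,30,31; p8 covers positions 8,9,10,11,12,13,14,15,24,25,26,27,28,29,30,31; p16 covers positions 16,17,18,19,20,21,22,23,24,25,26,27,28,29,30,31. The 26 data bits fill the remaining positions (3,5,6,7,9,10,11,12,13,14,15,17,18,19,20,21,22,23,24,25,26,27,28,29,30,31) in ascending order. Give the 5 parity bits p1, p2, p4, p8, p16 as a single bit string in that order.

00001

Place data bits at non-power-of-two positions: b3=0, b5=0, b6=1, b7=1, b9=1, b10=1, b11=0, b12=0, b13=0, b14=0, b15=0, b17=0, b18=1, b19=0, b20=0, b21=0, b22=0, b23=0, b24=0, b25=1, b26=0, b27=1, b28=0, b29=1, b30=0, b31=1.
p1 = XOR of data positions {3,5,7,9,11,13,15,17,19,21,23,25,27,29,31} = 0⊕0⊕1⊕1⊕0⊕0⊕0⊕0⊕0⊕0⊕0⊕1⊕1⊕1⊕1 = 0
p2 = XOR of data positions {3,6,7,10,11,14,15,18,19,22,23,26,27,30,31} = 0⊕1⊕1⊕1⊕0⊕0⊕0⊕1⊕0⊕0⊕0⊕0⊕1⊕0⊕1 = 0
p4 = XOR of data positions {5,6,7,12,13,14,15,20,21,22,23,28,29,30,31} = 0⊕1⊕1⊕0⊕0⊕0⊕0⊕0⊕0⊕0⊕0⊕0⊕1⊕0⊕1 = 0
p8 = XOR of data positions {9,10,11,12,13,14,15,24,25,26,27,28,29,30,31} = 1⊕1⊕0⊕0⊕0⊕0⊕0⊕0⊕1⊕0⊕1⊕0⊕1⊕0⊕1 = 0
p16 = XOR of data positions {17,18,19,20,21,22,23,24,25,26,27,28,29,30,31} = 0⊕1⊕0⊕0⊕0⊕0⊕0⊕0⊕1⊕0⊕1⊕0⊕1⊕0⊕1 = 1
Parity bits p1,p2,p4,p8,p16 = 00001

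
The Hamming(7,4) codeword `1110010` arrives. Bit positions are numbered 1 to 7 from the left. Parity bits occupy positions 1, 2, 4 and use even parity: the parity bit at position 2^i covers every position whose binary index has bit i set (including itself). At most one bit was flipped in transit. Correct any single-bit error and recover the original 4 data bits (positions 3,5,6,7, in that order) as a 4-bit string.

s1: b1⊕b3⊕b5⊕b7 = 1⊕1⊕0⊕0 = 0
s2: b2⊕b3⊕b6⊕b7 = 1⊕1⊕1⊕0 = 1
s4: b4⊕b5⊕b6⊕b7 = 0⊕0⊕1⊕0 = 1
Syndrome (s4...s1) = 110 → position 6.
Flip bit 6: corrected codeword = 1110000
Data bits at positions 3,5,6,7: 1000

1000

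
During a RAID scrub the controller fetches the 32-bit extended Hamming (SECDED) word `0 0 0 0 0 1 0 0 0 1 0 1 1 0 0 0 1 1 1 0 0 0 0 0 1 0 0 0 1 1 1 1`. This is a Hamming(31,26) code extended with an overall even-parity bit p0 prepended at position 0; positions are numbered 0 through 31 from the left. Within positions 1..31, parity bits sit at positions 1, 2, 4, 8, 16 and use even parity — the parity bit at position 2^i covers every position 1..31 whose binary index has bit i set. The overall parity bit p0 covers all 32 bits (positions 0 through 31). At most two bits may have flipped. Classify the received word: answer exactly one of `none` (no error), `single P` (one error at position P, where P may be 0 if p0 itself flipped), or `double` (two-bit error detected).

none

s1: b1⊕b3⊕b5⊕b7⊕b9⊕b11⊕b13⊕b15⊕b17⊕b19⊕b21⊕b23⊕b25⊕b27⊕b29⊕b31 = 0⊕0⊕1⊕0⊕1⊕1⊕0⊕0⊕1⊕0⊕0⊕0⊕0⊕0⊕1⊕1 = 0
s2: b2⊕b3⊕b6⊕b7⊕b10⊕b11⊕b14⊕b15⊕b18⊕b19⊕b22⊕b23⊕b26⊕b27⊕b30⊕b31 = 0⊕0⊕0⊕0⊕0⊕1⊕0⊕0⊕1⊕0⊕0⊕0⊕0⊕0⊕1⊕1 = 0
s4: b4⊕b5⊕b6⊕b7⊕b12⊕b13⊕b14⊕b15⊕b20⊕b21⊕b22⊕b23⊕b28⊕b29⊕b30⊕b31 = 0⊕1⊕0⊕0⊕1⊕0⊕0⊕0⊕0⊕0⊕0⊕0⊕1⊕1⊕1⊕1 = 0
s8: b8⊕b9⊕b10⊕b11⊕b12⊕b13⊕b14⊕b15⊕b24⊕b25⊕b26⊕b27⊕b28⊕b29⊕b30⊕b31 = 0⊕1⊕0⊕1⊕1⊕0⊕0⊕0⊕1⊕0⊕0⊕0⊕1⊕1⊕1⊕1 = 0
s16: b16⊕b17⊕b18⊕b19⊕b20⊕b21⊕b22⊕b23⊕b24⊕b25⊕b26⊕b27⊕b28⊕b29⊕b30⊕b31 = 1⊕1⊕1⊕0⊕0⊕0⊕0⊕0⊕1⊕0⊕0⊕0⊕1⊕1⊕1⊕1 = 0
Syndrome (s16...s1) = 00000 → position 0 (no error).
Overall parity (XOR of all 32 bits, including p0): 0⊕0⊕0⊕0⊕0⊕1⊕0⊕0⊕0⊕1⊕0⊕1⊕1⊕0⊕0⊕0⊕1⊕1⊕1⊕0⊕0⊕0⊕0⊕0⊕1⊕0⊕0⊕0⊕1⊕1⊕1⊕1 = 0
Overall=0, syndrome position=0 → no error.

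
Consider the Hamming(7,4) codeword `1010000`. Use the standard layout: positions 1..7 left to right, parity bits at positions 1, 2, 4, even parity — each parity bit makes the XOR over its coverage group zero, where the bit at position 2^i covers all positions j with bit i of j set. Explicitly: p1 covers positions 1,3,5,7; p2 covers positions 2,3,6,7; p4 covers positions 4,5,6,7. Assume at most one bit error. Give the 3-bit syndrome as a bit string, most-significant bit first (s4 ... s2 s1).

010

s1: b1⊕b3⊕b5⊕b7 = 1⊕1⊕0⊕0 = 0
s2: b2⊕b3⊕b6⊕b7 = 0⊕1⊕0⊕0 = 1
s4: b4⊕b5⊕b6⊕b7 = 0⊕0⊕0⊕0 = 0
Syndrome (s4...s1) = 010 → position 2.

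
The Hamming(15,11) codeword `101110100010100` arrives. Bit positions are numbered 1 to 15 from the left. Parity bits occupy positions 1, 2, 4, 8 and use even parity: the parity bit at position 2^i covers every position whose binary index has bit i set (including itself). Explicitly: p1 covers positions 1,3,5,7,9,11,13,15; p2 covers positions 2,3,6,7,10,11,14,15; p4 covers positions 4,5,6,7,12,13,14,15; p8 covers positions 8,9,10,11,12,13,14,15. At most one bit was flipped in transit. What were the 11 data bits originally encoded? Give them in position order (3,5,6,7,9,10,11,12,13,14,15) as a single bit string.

11010010100

s1: b1⊕b3⊕b5⊕b7⊕b9⊕b11⊕b13⊕b15 = 1⊕1⊕1⊕1⊕0⊕1⊕1⊕0 = 0
s2: b2⊕b3⊕b6⊕b7⊕b10⊕b11⊕b14⊕b15 = 0⊕1⊕0⊕1⊕0⊕1⊕0⊕0 = 1
s4: b4⊕b5⊕b6⊕b7⊕b12⊕b13⊕b14⊕b15 = 1⊕1⊕0⊕1⊕0⊕1⊕0⊕0 = 0
s8: b8⊕b9⊕b10⊕b11⊕b12⊕b13⊕b14⊕b15 = 0⊕0⊕0⊕1⊕0⊕1⊕0⊕0 = 0
Syndrome (s8...s1) = 0010 → position 2.
Flip bit 2: corrected codeword = 111110100010100
Data bits at positions 3,5,6,7,9,10,11,12,13,14,15: 11010010100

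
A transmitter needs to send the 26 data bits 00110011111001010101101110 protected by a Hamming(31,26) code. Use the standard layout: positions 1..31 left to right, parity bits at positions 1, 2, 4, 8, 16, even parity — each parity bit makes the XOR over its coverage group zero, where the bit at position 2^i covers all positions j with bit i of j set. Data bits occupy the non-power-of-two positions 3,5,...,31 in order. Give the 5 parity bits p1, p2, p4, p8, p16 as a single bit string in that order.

Place data bits at non-power-of-two positions: b3=0, b5=0, b6=1, b7=1, b9=0, b10=0, b11=1, b12=1, b13=1, b14=1, b15=1, b17=0, b18=0, b19=1, b20=0, b21=1, b22=0, b23=1, b24=0, b25=1, b26=1, b27=0, b28=1, b29=1, b30=1, b31=0.
p1 = XOR of data positions {3,5,7,9,11,13,15,17,19,21,23,25,27,29,31} = 0⊕0⊕1⊕0⊕1⊕1⊕1⊕0⊕1⊕1⊕1⊕1⊕0⊕1⊕0 = 1
p2 = XOR of data positions {3,6,7,10,11,14,15,18,19,22,23,26,27,30,31} = 0⊕1⊕1⊕0⊕1⊕1⊕1⊕0⊕1⊕0⊕1⊕1⊕0⊕1⊕0 = 1
p4 = XOR of data positions {5,6,7,12,13,14,15,20,21,22,23,28,29,30,31} = 0⊕1⊕1⊕1⊕1⊕1⊕1⊕0⊕1⊕0⊕1⊕1⊕1⊕1⊕0 = 1
p8 = XOR of data positions {9,10,11,12,13,14,15,24,25,26,27,28,29,30,31} = 0⊕0⊕1⊕1⊕1⊕1⊕1⊕0⊕1⊕1⊕0⊕1⊕1⊕1⊕0 = 0
p16 = XOR of data positions {17,18,19,20,21,22,23,24,25,26,27,28,29,30,31} = 0⊕0⊕1⊕0⊕1⊕0⊕1⊕0⊕1⊕1⊕0⊕1⊕1⊕1⊕0 = 0
Parity bits p1,p2,p4,p8,p16 = 11100

11100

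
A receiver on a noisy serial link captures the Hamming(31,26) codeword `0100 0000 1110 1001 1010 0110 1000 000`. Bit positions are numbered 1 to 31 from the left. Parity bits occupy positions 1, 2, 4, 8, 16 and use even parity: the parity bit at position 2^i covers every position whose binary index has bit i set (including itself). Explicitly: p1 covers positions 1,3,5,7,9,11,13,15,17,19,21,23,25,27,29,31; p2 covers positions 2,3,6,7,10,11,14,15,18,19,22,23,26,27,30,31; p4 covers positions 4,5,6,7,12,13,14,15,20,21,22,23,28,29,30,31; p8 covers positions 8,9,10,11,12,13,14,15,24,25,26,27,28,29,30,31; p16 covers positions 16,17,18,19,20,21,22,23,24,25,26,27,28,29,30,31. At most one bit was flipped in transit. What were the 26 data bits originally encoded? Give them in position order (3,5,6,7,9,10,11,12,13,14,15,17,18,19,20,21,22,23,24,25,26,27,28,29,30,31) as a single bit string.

s1: b1⊕b3⊕b5⊕b7⊕b9⊕b11⊕b13⊕b15⊕b17⊕b19⊕b21⊕b23⊕b25⊕b27⊕b29⊕b31 = 0⊕0⊕0⊕0⊕1⊕1⊕1⊕0⊕1⊕1⊕0⊕1⊕1⊕0⊕0⊕0 = 1
s2: b2⊕b3⊕b6⊕b7⊕b10⊕b11⊕b14⊕b15⊕b18⊕b19⊕b22⊕b23⊕b26⊕b27⊕b30⊕b31 = 1⊕0⊕0⊕0⊕1⊕1⊕0⊕0⊕0⊕1⊕1⊕1⊕0⊕0⊕0⊕0 = 0
s4: b4⊕b5⊕b6⊕b7⊕b12⊕b13⊕b14⊕b15⊕b20⊕b21⊕b22⊕b23⊕b28⊕b29⊕b30⊕b31 = 0⊕0⊕0⊕0⊕0⊕1⊕0⊕0⊕0⊕0⊕1⊕1⊕0⊕0⊕0⊕0 = 1
s8: b8⊕b9⊕b10⊕b11⊕b12⊕b13⊕b14⊕b15⊕b24⊕b25⊕b26⊕b27⊕b28⊕b29⊕b30⊕b31 = 0⊕1⊕1⊕1⊕0⊕1⊕0⊕0⊕0⊕1⊕0⊕0⊕0⊕0⊕0⊕0 = 1
s16: b16⊕b17⊕b18⊕b19⊕b20⊕b21⊕b22⊕b23⊕b24⊕b25⊕b26⊕b27⊕b28⊕b29⊕b30⊕b31 = 1⊕1⊕0⊕1⊕0⊕0⊕1⊕1⊕0⊕1⊕0⊕0⊕0⊕0⊕0⊕0 = 0
Syndrome (s16...s1) = 01101 → position 13.
Flip bit 13: corrected codeword = 0100000011100001101001101000000
Data bits at positions 3,5,6,7,9,10,11,12,13,14,15,17,18,19,20,21,22,23,24,25,26,27,28,29,30,31: 00001110000101001101000000

00001110000101001101000000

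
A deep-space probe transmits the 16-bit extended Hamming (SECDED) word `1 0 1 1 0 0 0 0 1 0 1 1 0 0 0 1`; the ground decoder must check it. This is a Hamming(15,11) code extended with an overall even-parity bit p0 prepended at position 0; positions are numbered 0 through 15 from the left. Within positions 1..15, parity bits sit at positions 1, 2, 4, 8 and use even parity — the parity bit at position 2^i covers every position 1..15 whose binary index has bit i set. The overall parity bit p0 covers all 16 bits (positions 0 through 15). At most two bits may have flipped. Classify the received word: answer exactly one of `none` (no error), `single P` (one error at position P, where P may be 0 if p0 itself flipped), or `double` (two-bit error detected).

single 7

s1: b1⊕b3⊕b5⊕b7⊕b9⊕b11⊕b13⊕b15 = 0⊕1⊕0⊕0⊕0⊕1⊕0⊕1 = 1
s2: b2⊕b3⊕b6⊕b7⊕b10⊕b11⊕b14⊕b15 = 1⊕1⊕0⊕0⊕1⊕1⊕0⊕1 = 1
s4: b4⊕b5⊕b6⊕b7⊕b12⊕b13⊕b14⊕b15 = 0⊕0⊕0⊕0⊕0⊕0⊕0⊕1 = 1
s8: b8⊕b9⊕b10⊕b11⊕b12⊕b13⊕b14⊕b15 = 1⊕0⊕1⊕1⊕0⊕0⊕0⊕1 = 0
Syndrome (s8...s1) = 0111 → position 7.
Overall parity (XOR of all 16 bits, including p0): 1⊕0⊕1⊕1⊕0⊕0⊕0⊕0⊕1⊕0⊕1⊕1⊕0⊕0⊕0⊕1 = 1
Overall=1, syndrome position=7 → single-bit error at position 7.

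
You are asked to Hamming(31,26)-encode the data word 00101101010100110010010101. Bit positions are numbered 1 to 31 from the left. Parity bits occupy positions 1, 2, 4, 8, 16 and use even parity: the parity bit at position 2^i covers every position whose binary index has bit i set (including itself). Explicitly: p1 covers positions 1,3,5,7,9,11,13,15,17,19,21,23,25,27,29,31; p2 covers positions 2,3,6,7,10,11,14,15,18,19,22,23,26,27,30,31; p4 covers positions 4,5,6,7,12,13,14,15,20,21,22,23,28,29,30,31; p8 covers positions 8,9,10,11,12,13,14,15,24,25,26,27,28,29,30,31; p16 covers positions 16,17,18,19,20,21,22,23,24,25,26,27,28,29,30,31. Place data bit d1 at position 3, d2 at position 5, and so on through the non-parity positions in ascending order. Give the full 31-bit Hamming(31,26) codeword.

Place data bits at non-power-of-two positions: b3=0, b5=0, b6=1, b7=0, b9=1, b10=1, b11=0, b12=1, b13=0, b14=1, b15=0, b17=1, b18=0, b19=0, b20=1, b21=1, b22=0, b23=0, b24=1, b25=0, b26=0, b27=1, b28=0, b29=1, b30=0, b31=1.
p1 = XOR of data positions {3,5,7,9,11,13,15,17,19,21,23,25,27,29,31} = 0⊕0⊕0⊕1⊕0⊕0⊕0⊕1⊕0⊕1⊕0⊕0⊕1⊕1⊕1 = 0
p2 = XOR of data positions {3,6,7,10,11,14,15,18,19,22,23,26,27,30,31} = 0⊕1⊕0⊕1⊕0⊕1⊕0⊕0⊕0⊕0⊕0⊕0⊕1⊕0⊕1 = 1
p4 = XOR of data positions {5,6,7,12,13,14,15,20,21,22,23,28,29,30,31} = 0⊕1⊕0⊕1⊕0⊕1⊕0⊕1⊕1⊕0⊕0⊕0⊕1⊕0⊕1 = 1
p8 = XOR of data positions {9,10,11,12,13,14,15,24,25,26,27,28,29,30,31} = 1⊕1⊕0⊕1⊕0⊕1⊕0⊕1⊕0⊕0⊕1⊕0⊕1⊕0⊕1 = 0
p16 = XOR of data positions {17,18,19,20,21,22,23,24,25,26,27,28,29,30,31} = 1⊕0⊕0⊕1⊕1⊕0⊕0⊕1⊕0⊕0⊕1⊕0⊕1⊕0⊕1 = 1
Codeword b1..b31 = 0101010011010101100110010010101

0101010011010101100110010010101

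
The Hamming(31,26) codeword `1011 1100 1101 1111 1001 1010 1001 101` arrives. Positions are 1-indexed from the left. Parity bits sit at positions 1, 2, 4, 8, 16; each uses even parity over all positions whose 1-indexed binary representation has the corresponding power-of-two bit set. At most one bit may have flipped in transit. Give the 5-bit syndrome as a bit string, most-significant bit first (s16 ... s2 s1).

s1: b1⊕b3⊕b5⊕b7⊕b9⊕b11⊕b13⊕b15⊕b17⊕b19⊕b21⊕b23⊕b25⊕b27⊕b29⊕b31 = 1⊕1⊕1⊕0⊕1⊕0⊕1⊕1⊕1⊕0⊕1⊕1⊕1⊕0⊕1⊕1 = 0
s2: b2⊕b3⊕b6⊕b7⊕b10⊕b11⊕b14⊕b15⊕b18⊕b19⊕b22⊕b23⊕b26⊕b27⊕b30⊕b31 = 0⊕1⊕1⊕0⊕1⊕0⊕1⊕1⊕0⊕0⊕0⊕1⊕0⊕0⊕0⊕1 = 1
s4: b4⊕b5⊕b6⊕b7⊕b12⊕b13⊕b14⊕b15⊕b20⊕b21⊕b22⊕b23⊕b28⊕b29⊕b30⊕b31 = 1⊕1⊕1⊕0⊕1⊕1⊕1⊕1⊕1⊕1⊕0⊕1⊕1⊕1⊕0⊕1 = 1
s8: b8⊕b9⊕b10⊕b11⊕b12⊕b13⊕b14⊕b15⊕b24⊕b25⊕b26⊕b27⊕b28⊕b29⊕b30⊕b31 = 0⊕1⊕1⊕0⊕1⊕1⊕1⊕1⊕0⊕1⊕0⊕0⊕1⊕1⊕0⊕1 = 0
s16: b16⊕b17⊕b18⊕b19⊕b20⊕b21⊕b22⊕b23⊕b24⊕b25⊕b26⊕b27⊕b28⊕b29⊕b30⊕b31 = 1⊕1⊕0⊕0⊕1⊕1⊕0⊕1⊕0⊕1⊕0⊕0⊕1⊕1⊕0⊕1 = 1
Syndrome (s16...s1) = 10110 → position 22.

10110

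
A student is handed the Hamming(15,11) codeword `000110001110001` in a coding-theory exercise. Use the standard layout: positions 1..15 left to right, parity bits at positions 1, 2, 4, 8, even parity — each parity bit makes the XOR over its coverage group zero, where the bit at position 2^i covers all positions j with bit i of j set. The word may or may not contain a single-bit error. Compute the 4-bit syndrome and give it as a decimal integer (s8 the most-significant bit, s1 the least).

6

s1: b1⊕b3⊕b5⊕b7⊕b9⊕b11⊕b13⊕b15 = 0⊕0⊕1⊕0⊕1⊕1⊕0⊕1 = 0
s2: b2⊕b3⊕b6⊕b7⊕b10⊕b11⊕b14⊕b15 = 0⊕0⊕0⊕0⊕1⊕1⊕0⊕1 = 1
s4: b4⊕b5⊕b6⊕b7⊕b12⊕b13⊕b14⊕b15 = 1⊕1⊕0⊕0⊕0⊕0⊕0⊕1 = 1
s8: b8⊕b9⊕b10⊕b11⊕b12⊕b13⊕b14⊕b15 = 0⊕1⊕1⊕1⊕0⊕0⊕0⊕1 = 0
Syndrome (s8...s1) = 0110 → position 6.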